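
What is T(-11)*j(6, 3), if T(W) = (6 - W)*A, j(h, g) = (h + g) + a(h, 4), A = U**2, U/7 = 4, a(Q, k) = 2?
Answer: 146608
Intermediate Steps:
U = 28 (U = 7*4 = 28)
A = 784 (A = 28**2 = 784)
j(h, g) = 2 + g + h (j(h, g) = (h + g) + 2 = (g + h) + 2 = 2 + g + h)
T(W) = 4704 - 784*W (T(W) = (6 - W)*784 = 4704 - 784*W)
T(-11)*j(6, 3) = (4704 - 784*(-11))*(2 + 3 + 6) = (4704 + 8624)*11 = 13328*11 = 146608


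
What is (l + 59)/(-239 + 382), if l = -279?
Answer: -20/13 ≈ -1.5385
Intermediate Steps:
(l + 59)/(-239 + 382) = (-279 + 59)/(-239 + 382) = -220/143 = -220*1/143 = -20/13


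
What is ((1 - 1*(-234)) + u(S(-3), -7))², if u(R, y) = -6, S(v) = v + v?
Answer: 52441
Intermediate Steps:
S(v) = 2*v
((1 - 1*(-234)) + u(S(-3), -7))² = ((1 - 1*(-234)) - 6)² = ((1 + 234) - 6)² = (235 - 6)² = 229² = 52441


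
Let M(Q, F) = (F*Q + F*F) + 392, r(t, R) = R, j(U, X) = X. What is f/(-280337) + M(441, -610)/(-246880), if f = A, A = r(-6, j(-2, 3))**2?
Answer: -14506027677/34604799280 ≈ -0.41919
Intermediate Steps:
M(Q, F) = 392 + F**2 + F*Q (M(Q, F) = (F*Q + F**2) + 392 = (F**2 + F*Q) + 392 = 392 + F**2 + F*Q)
A = 9 (A = 3**2 = 9)
f = 9
f/(-280337) + M(441, -610)/(-246880) = 9/(-280337) + (392 + (-610)**2 - 610*441)/(-246880) = 9*(-1/280337) + (392 + 372100 - 269010)*(-1/246880) = -9/280337 + 103482*(-1/246880) = -9/280337 - 51741/123440 = -14506027677/34604799280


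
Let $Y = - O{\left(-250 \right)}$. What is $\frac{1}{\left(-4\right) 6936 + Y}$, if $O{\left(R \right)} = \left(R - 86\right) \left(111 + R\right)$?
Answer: $- \frac{1}{74448} \approx -1.3432 \cdot 10^{-5}$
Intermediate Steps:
$O{\left(R \right)} = \left(-86 + R\right) \left(111 + R\right)$
$Y = -46704$ ($Y = - (-9546 + \left(-250\right)^{2} + 25 \left(-250\right)) = - (-9546 + 62500 - 6250) = \left(-1\right) 46704 = -46704$)
$\frac{1}{\left(-4\right) 6936 + Y} = \frac{1}{\left(-4\right) 6936 - 46704} = \frac{1}{-27744 - 46704} = \frac{1}{-74448} = - \frac{1}{74448}$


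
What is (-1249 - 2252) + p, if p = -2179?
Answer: -5680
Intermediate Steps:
(-1249 - 2252) + p = (-1249 - 2252) - 2179 = -3501 - 2179 = -5680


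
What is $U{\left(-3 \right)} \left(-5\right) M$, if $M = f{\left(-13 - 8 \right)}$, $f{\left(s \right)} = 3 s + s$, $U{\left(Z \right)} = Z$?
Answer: $-1260$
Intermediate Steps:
$f{\left(s \right)} = 4 s$
$M = -84$ ($M = 4 \left(-13 - 8\right) = 4 \left(-21\right) = -84$)
$U{\left(-3 \right)} \left(-5\right) M = \left(-3\right) \left(-5\right) \left(-84\right) = 15 \left(-84\right) = -1260$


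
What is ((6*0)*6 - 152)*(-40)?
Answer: 6080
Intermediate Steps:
((6*0)*6 - 152)*(-40) = (0*6 - 152)*(-40) = (0 - 152)*(-40) = -152*(-40) = 6080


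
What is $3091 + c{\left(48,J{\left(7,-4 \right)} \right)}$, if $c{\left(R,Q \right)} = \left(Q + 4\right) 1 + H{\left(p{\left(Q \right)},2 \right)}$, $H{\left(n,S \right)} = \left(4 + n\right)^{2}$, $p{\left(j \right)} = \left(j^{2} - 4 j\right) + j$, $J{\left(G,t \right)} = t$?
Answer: $4115$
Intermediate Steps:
$p{\left(j \right)} = j^{2} - 3 j$
$c{\left(R,Q \right)} = 4 + Q + \left(4 + Q \left(-3 + Q\right)\right)^{2}$ ($c{\left(R,Q \right)} = \left(Q + 4\right) 1 + \left(4 + Q \left(-3 + Q\right)\right)^{2} = \left(4 + Q\right) 1 + \left(4 + Q \left(-3 + Q\right)\right)^{2} = \left(4 + Q\right) + \left(4 + Q \left(-3 + Q\right)\right)^{2} = 4 + Q + \left(4 + Q \left(-3 + Q\right)\right)^{2}$)
$3091 + c{\left(48,J{\left(7,-4 \right)} \right)} = 3091 + \left(4 - 4 + \left(4 - 4 \left(-3 - 4\right)\right)^{2}\right) = 3091 + \left(4 - 4 + \left(4 - -28\right)^{2}\right) = 3091 + \left(4 - 4 + \left(4 + 28\right)^{2}\right) = 3091 + \left(4 - 4 + 32^{2}\right) = 3091 + \left(4 - 4 + 1024\right) = 3091 + 1024 = 4115$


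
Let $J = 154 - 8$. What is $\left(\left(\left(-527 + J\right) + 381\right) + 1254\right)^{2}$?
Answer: $1572516$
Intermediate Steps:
$J = 146$
$\left(\left(\left(-527 + J\right) + 381\right) + 1254\right)^{2} = \left(\left(\left(-527 + 146\right) + 381\right) + 1254\right)^{2} = \left(\left(-381 + 381\right) + 1254\right)^{2} = \left(0 + 1254\right)^{2} = 1254^{2} = 1572516$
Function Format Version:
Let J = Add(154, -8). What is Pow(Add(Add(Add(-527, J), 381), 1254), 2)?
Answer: 1572516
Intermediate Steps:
J = 146
Pow(Add(Add(Add(-527, J), 381), 1254), 2) = Pow(Add(Add(Add(-527, 146), 381), 1254), 2) = Pow(Add(Add(-381, 381), 1254), 2) = Pow(Add(0, 1254), 2) = Pow(1254, 2) = 1572516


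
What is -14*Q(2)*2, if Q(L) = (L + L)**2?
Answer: -448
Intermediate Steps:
Q(L) = 4*L**2 (Q(L) = (2*L)**2 = 4*L**2)
-14*Q(2)*2 = -56*2**2*2 = -56*4*2 = -14*16*2 = -224*2 = -448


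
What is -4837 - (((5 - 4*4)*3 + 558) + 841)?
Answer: -6203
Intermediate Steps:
-4837 - (((5 - 4*4)*3 + 558) + 841) = -4837 - (((5 - 16)*3 + 558) + 841) = -4837 - ((-11*3 + 558) + 841) = -4837 - ((-33 + 558) + 841) = -4837 - (525 + 841) = -4837 - 1*1366 = -4837 - 1366 = -6203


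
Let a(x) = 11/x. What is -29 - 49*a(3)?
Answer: -626/3 ≈ -208.67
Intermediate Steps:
-29 - 49*a(3) = -29 - 539/3 = -626/3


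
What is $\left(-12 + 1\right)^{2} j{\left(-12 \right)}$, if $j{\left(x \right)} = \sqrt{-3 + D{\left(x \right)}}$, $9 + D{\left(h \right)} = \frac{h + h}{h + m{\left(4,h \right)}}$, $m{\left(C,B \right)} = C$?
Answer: $363 i \approx 363.0 i$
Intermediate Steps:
$D{\left(h \right)} = -9 + \frac{2 h}{4 + h}$ ($D{\left(h \right)} = -9 + \frac{h + h}{h + 4} = -9 + \frac{2 h}{4 + h}$)
$j{\left(x \right)} = \sqrt{-3 + \frac{-36 - 7 x}{4 + x}}$
$\left(-12 + 1\right)^{2} j{\left(-12 \right)} = \left(-12 + 1\right)^{2} \sqrt{2} \sqrt{\frac{-24 - -60}{4 - 12}} = \left(-11\right)^{2} \sqrt{2} \sqrt{\frac{-24 + 60}{-8}} = 121 \sqrt{2} \sqrt{\left(- \frac{1}{8}\right) 36} = 121 \sqrt{2} \sqrt{- \frac{9}{2}} = 121 \sqrt{2} \frac{3 i \sqrt{2}}{2} = 121 \cdot 3 i = 363 i$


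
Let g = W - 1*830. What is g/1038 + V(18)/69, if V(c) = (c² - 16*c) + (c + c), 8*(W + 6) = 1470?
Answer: 39641/95496 ≈ 0.41511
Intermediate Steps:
W = 711/4 (W = -6 + (⅛)*1470 = -6 + 735/4 = 711/4 ≈ 177.75)
V(c) = c² - 14*c (V(c) = (c² - 16*c) + 2*c = c² - 14*c)
g = -2609/4 (g = 711/4 - 1*830 = 711/4 - 830 = -2609/4 ≈ -652.25)
g/1038 + V(18)/69 = -2609/4/1038 + (18*(-14 + 18))/69 = -2609/4*1/1038 + (18*4)*(1/69) = -2609/4152 + 72*(1/69) = -2609/4152 + 24/23 = 39641/95496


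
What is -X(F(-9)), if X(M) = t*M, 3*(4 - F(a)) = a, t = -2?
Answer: 14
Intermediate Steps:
F(a) = 4 - a/3
X(M) = -2*M
-X(F(-9)) = -(-2)*(4 - 1/3*(-9)) = -(-2)*(4 + 3) = -(-2)*7 = -1*(-14) = 14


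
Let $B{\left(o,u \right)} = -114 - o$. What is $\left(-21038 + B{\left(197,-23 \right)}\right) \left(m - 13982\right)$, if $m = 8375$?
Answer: $119703843$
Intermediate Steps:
$\left(-21038 + B{\left(197,-23 \right)}\right) \left(m - 13982\right) = \left(-21038 - 311\right) \left(8375 - 13982\right) = \left(-21038 - 311\right) \left(-5607\right) = \left(-21349\right) \left(-5607\right) = 119703843$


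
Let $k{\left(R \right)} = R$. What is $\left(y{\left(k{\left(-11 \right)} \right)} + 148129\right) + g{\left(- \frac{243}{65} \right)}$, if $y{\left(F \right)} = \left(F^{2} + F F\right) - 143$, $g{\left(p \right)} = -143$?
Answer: $148085$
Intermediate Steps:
$y{\left(F \right)} = -143 + 2 F^{2}$ ($y{\left(F \right)} = \left(F^{2} + F^{2}\right) - 143 = 2 F^{2} - 143 = -143 + 2 F^{2}$)
$\left(y{\left(k{\left(-11 \right)} \right)} + 148129\right) + g{\left(- \frac{243}{65} \right)} = \left(\left(-143 + 2 \left(-11\right)^{2}\right) + 148129\right) - 143 = \left(\left(-143 + 2 \cdot 121\right) + 148129\right) - 143 = \left(\left(-143 + 242\right) + 148129\right) - 143 = \left(99 + 148129\right) - 143 = 148228 - 143 = 148085$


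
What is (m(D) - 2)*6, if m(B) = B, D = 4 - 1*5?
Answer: -18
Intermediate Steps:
D = -1 (D = 4 - 5 = -1)
(m(D) - 2)*6 = (-1 - 2)*6 = -3*6 = -18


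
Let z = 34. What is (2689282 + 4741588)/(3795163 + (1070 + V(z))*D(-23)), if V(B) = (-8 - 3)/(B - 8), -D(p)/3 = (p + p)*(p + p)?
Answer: -96601310/38928647 ≈ -2.4815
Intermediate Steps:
D(p) = -12*p² (D(p) = -3*(p + p)*(p + p) = -3*2*p*2*p = -12*p²)
V(B) = -11/(-8 + B)
(2689282 + 4741588)/(3795163 + (1070 + V(z))*D(-23)) = (2689282 + 4741588)/(3795163 + (1070 - 11/(-8 + 34))*(-12*(-23)²)) = 7430870/(3795163 + (1070 - 11/26)*(-12*529)) = 7430870/(3795163 + (1070 - 11*1/26)*(-6348)) = 7430870/(3795163 + (1070 - 11/26)*(-6348)) = 7430870/(3795163 + (27809/26)*(-6348)) = 7430870/(3795163 - 88265766/13) = 7430870/(-38928647/13) = 7430870*(-13/38928647) = -96601310/38928647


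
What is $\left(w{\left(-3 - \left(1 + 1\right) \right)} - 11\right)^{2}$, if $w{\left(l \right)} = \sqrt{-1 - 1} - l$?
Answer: $\left(6 - i \sqrt{2}\right)^{2} \approx 34.0 - 16.971 i$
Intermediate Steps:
$w{\left(l \right)} = - l + i \sqrt{2}$ ($w{\left(l \right)} = \sqrt{-2} - l = i \sqrt{2} - l = - l + i \sqrt{2}$)
$\left(w{\left(-3 - \left(1 + 1\right) \right)} - 11\right)^{2} = \left(\left(- (-3 - \left(1 + 1\right)) + i \sqrt{2}\right) - 11\right)^{2} = \left(\left(- (-3 - 2) + i \sqrt{2}\right) - 11\right)^{2} = \left(\left(\left(-1\right) \left(-5\right) + i \sqrt{2}\right) - 11\right)^{2} = \left(\left(5 + i \sqrt{2}\right) - 11\right)^{2} = \left(-6 + i \sqrt{2}\right)^{2}$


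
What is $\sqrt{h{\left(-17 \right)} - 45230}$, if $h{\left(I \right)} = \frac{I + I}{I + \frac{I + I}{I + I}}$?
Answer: $\frac{i \sqrt{723646}}{4} \approx 212.67 i$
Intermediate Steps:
$h{\left(I \right)} = \frac{2 I}{1 + I}$ ($h{\left(I \right)} = \frac{2 I}{I + \frac{2 I}{2 I}} = \frac{2 I}{I + 2 I \frac{1}{2 I}} = \frac{2 I}{I + 1} = \frac{2 I}{1 + I}$)
$\sqrt{h{\left(-17 \right)} - 45230} = \sqrt{2 \left(-17\right) \frac{1}{1 - 17} - 45230} = \sqrt{2 \left(-17\right) \frac{1}{-16} - 45230} = \sqrt{2 \left(-17\right) \left(- \frac{1}{16}\right) - 45230} = \sqrt{\frac{17}{8} - 45230} = \sqrt{- \frac{361823}{8}} = \frac{i \sqrt{723646}}{4}$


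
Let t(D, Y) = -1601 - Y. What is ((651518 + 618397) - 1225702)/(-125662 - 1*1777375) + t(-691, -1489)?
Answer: -213184357/1903037 ≈ -112.02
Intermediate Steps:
((651518 + 618397) - 1225702)/(-125662 - 1*1777375) + t(-691, -1489) = ((651518 + 618397) - 1225702)/(-125662 - 1*1777375) + (-1601 - 1*(-1489)) = (1269915 - 1225702)/(-125662 - 1777375) + (-1601 + 1489) = 44213/(-1903037) - 112 = 44213*(-1/1903037) - 112 = -44213/1903037 - 112 = -213184357/1903037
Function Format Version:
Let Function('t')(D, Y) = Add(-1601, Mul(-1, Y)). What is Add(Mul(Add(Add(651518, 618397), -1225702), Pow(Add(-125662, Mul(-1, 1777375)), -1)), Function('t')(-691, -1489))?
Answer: Rational(-213184357, 1903037) ≈ -112.02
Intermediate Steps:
Add(Mul(Add(Add(651518, 618397), -1225702), Pow(Add(-125662, Mul(-1, 1777375)), -1)), Function('t')(-691, -1489)) = Add(Mul(Add(Add(651518, 618397), -1225702), Pow(Add(-125662, Mul(-1, 1777375)), -1)), Add(-1601, Mul(-1, -1489))) = Add(Mul(Add(1269915, -1225702), Pow(Add(-125662, -1777375), -1)), Add(-1601, 1489)) = Add(Mul(44213, Pow(-1903037, -1)), -112) = Add(Mul(44213, Rational(-1, 1903037)), -112) = Add(Rational(-44213, 1903037), -112) = Rational(-213184357, 1903037)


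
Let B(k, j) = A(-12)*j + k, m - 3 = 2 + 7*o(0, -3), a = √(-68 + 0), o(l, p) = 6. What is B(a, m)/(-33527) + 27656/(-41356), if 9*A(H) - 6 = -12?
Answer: -694445168/1039906959 - 2*I*√17/33527 ≈ -0.6678 - 0.00024596*I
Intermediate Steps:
A(H) = -⅔ (A(H) = ⅔ + (⅑)*(-12) = ⅔ - 4/3 = -⅔)
a = 2*I*√17 (a = √(-68) = 2*I*√17 ≈ 8.2462*I)
m = 47 (m = 3 + (2 + 7*6) = 3 + (2 + 42) = 3 + 44 = 47)
B(k, j) = k - 2*j/3 (B(k, j) = -2*j/3 + k = k - 2*j/3)
B(a, m)/(-33527) + 27656/(-41356) = (2*I*√17 - ⅔*47)/(-33527) + 27656/(-41356) = (2*I*√17 - 94/3)*(-1/33527) + 27656*(-1/41356) = (-94/3 + 2*I*√17)*(-1/33527) - 6914/10339 = (94/100581 - 2*I*√17/33527) - 6914/10339 = -694445168/1039906959 - 2*I*√17/33527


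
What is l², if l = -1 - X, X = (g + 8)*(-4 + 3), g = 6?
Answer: 169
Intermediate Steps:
X = -14 (X = (6 + 8)*(-4 + 3) = 14*(-1) = -14)
l = 13 (l = -1 - 1*(-14) = -1 + 14 = 13)
l² = 13² = 169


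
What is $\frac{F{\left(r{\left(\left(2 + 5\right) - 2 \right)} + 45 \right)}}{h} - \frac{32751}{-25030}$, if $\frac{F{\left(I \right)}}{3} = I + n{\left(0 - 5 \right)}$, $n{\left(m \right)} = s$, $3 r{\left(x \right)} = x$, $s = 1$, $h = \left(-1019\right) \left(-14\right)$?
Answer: $\frac{117701264}{89269495} \approx 1.3185$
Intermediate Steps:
$h = 14266$
$r{\left(x \right)} = \frac{x}{3}$
$n{\left(m \right)} = 1$
$F{\left(I \right)} = 3 + 3 I$ ($F{\left(I \right)} = 3 \left(I + 1\right) = 3 \left(1 + I\right) = 3 + 3 I$)
$\frac{F{\left(r{\left(\left(2 + 5\right) - 2 \right)} + 45 \right)}}{h} - \frac{32751}{-25030} = \frac{3 + 3 \left(\frac{\left(2 + 5\right) - 2}{3} + 45\right)}{14266} - \frac{32751}{-25030} = \left(3 + 3 \left(\frac{7 - 2}{3} + 45\right)\right) \frac{1}{14266} - - \frac{32751}{25030} = \left(3 + 3 \left(\frac{1}{3} \cdot 5 + 45\right)\right) \frac{1}{14266} + \frac{32751}{25030} = \left(3 + 3 \left(\frac{5}{3} + 45\right)\right) \frac{1}{14266} + \frac{32751}{25030} = \left(3 + 3 \cdot \frac{140}{3}\right) \frac{1}{14266} + \frac{32751}{25030} = \left(3 + 140\right) \frac{1}{14266} + \frac{32751}{25030} = 143 \cdot \frac{1}{14266} + \frac{32751}{25030} = \frac{143}{14266} + \frac{32751}{25030} = \frac{117701264}{89269495}$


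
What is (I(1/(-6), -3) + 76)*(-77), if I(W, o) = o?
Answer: -5621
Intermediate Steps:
(I(1/(-6), -3) + 76)*(-77) = (-3 + 76)*(-77) = 73*(-77) = -5621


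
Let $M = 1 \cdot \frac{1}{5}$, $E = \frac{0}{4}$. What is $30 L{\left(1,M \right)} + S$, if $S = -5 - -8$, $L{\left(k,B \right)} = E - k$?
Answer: $-27$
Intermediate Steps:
$E = 0$ ($E = 0 \cdot \frac{1}{4} = 0$)
$M = \frac{1}{5}$ ($M = 1 \cdot \frac{1}{5} = \frac{1}{5} \approx 0.2$)
$L{\left(k,B \right)} = - k$ ($L{\left(k,B \right)} = 0 - k = - k$)
$S = 3$ ($S = -5 + 8 = 3$)
$30 L{\left(1,M \right)} + S = 30 \left(\left(-1\right) 1\right) + 3 = 30 \left(-1\right) + 3 = -30 + 3 = -27$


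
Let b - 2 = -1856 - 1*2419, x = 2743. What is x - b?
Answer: 7016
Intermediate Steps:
b = -4273 (b = 2 + (-1856 - 1*2419) = 2 + (-1856 - 2419) = 2 - 4275 = -4273)
x - b = 2743 - 1*(-4273) = 2743 + 4273 = 7016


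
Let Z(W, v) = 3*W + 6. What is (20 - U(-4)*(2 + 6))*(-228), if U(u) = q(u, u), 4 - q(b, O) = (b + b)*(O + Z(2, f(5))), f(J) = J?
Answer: 119472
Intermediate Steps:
Z(W, v) = 6 + 3*W
q(b, O) = 4 - 2*b*(12 + O) (q(b, O) = 4 - (b + b)*(O + (6 + 3*2)) = 4 - 2*b*(O + (6 + 6)) = 4 - 2*b*(O + 12) = 4 - 2*b*(12 + O))
U(u) = 4 - 24*u - 2*u² (U(u) = 4 - 24*u - 2*u*u = 4 - 24*u - 2*u²)
(20 - U(-4)*(2 + 6))*(-228) = (20 - (4 - 24*(-4) - 2*(-4)²)*(2 + 6))*(-228) = (20 - (4 + 96 - 2*16)*8)*(-228) = (20 - (4 + 96 - 32)*8)*(-228) = (20 - 68*8)*(-228) = (20 - 1*544)*(-228) = (20 - 544)*(-228) = -524*(-228) = 119472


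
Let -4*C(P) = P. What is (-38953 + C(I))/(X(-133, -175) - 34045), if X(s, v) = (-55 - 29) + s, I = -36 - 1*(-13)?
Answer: 155789/137048 ≈ 1.1367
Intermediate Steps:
I = -23 (I = -36 + 13 = -23)
C(P) = -P/4
X(s, v) = -84 + s
(-38953 + C(I))/(X(-133, -175) - 34045) = (-38953 - ¼*(-23))/((-84 - 133) - 34045) = (-38953 + 23/4)/(-217 - 34045) = -155789/4/(-34262) = -155789/4*(-1/34262) = 155789/137048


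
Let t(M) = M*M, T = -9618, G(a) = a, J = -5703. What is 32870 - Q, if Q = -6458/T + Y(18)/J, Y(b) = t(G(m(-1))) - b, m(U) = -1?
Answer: 300488383250/9141909 ≈ 32869.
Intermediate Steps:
t(M) = M**2
Y(b) = 1 - b (Y(b) = (-1)**2 - b = 1 - b)
Q = 6165580/9141909 (Q = -6458/(-9618) + (1 - 1*18)/(-5703) = -6458*(-1/9618) + (1 - 18)*(-1/5703) = 3229/4809 - 17*(-1/5703) = 3229/4809 + 17/5703 = 6165580/9141909 ≈ 0.67443)
32870 - Q = 32870 - 1*6165580/9141909 = 32870 - 6165580/9141909 = 300488383250/9141909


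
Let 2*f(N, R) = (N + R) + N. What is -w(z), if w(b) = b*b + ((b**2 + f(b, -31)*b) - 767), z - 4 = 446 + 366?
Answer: -1984153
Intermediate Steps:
f(N, R) = N + R/2 (f(N, R) = ((N + R) + N)/2 = (R + 2*N)/2 = N + R/2)
z = 816 (z = 4 + (446 + 366) = 4 + 812 = 816)
w(b) = -767 + 2*b**2 + b*(-31/2 + b) (w(b) = b*b + ((b**2 + (b + (1/2)*(-31))*b) - 767) = b**2 + ((b**2 + (b - 31/2)*b) - 767) = b**2 + ((b**2 + (-31/2 + b)*b) - 767) = b**2 + ((b**2 + b*(-31/2 + b)) - 767) = b**2 + (-767 + b**2 + b*(-31/2 + b)) = -767 + 2*b**2 + b*(-31/2 + b))
-w(z) = -(-767 + 3*816**2 - 31/2*816) = -(-767 + 3*665856 - 12648) = -(-767 + 1997568 - 12648) = -1*1984153 = -1984153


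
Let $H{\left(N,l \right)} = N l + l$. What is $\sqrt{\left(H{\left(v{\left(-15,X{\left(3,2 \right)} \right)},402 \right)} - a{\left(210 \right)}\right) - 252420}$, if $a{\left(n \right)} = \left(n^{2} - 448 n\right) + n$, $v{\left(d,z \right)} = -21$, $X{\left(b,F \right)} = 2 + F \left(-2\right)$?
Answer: $3 i \sqrt{23410} \approx 459.01 i$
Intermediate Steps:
$X{\left(b,F \right)} = 2 - 2 F$
$H{\left(N,l \right)} = l + N l$
$a{\left(n \right)} = n^{2} - 447 n$
$\sqrt{\left(H{\left(v{\left(-15,X{\left(3,2 \right)} \right)},402 \right)} - a{\left(210 \right)}\right) - 252420} = \sqrt{\left(402 \left(1 - 21\right) - 210 \left(-447 + 210\right)\right) - 252420} = \sqrt{\left(402 \left(-20\right) - 210 \left(-237\right)\right) - 252420} = \sqrt{\left(-8040 - -49770\right) - 252420} = \sqrt{\left(-8040 + 49770\right) - 252420} = \sqrt{41730 - 252420} = \sqrt{-210690} = 3 i \sqrt{23410}$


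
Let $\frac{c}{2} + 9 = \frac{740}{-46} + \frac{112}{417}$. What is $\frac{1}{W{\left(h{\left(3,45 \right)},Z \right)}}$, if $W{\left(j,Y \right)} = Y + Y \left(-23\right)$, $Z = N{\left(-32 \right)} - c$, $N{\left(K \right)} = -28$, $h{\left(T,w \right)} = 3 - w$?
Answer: $- \frac{9591}{4565396} \approx -0.0021008$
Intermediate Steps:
$c = - \frac{476066}{9591}$ ($c = -18 + 2 \left(\frac{740}{-46} + \frac{112}{417}\right) = -18 + 2 \left(740 \left(- \frac{1}{46}\right) + 112 \cdot \frac{1}{417}\right) = -18 + 2 \left(- \frac{370}{23} + \frac{112}{417}\right) = -18 + 2 \left(- \frac{151714}{9591}\right) = -18 - \frac{303428}{9591} = - \frac{476066}{9591} \approx -49.637$)
$Z = \frac{207518}{9591}$ ($Z = -28 - - \frac{476066}{9591} = -28 + \frac{476066}{9591} = \frac{207518}{9591} \approx 21.637$)
$W{\left(j,Y \right)} = - 22 Y$ ($W{\left(j,Y \right)} = Y - 23 Y = - 22 Y$)
$\frac{1}{W{\left(h{\left(3,45 \right)},Z \right)}} = \frac{1}{\left(-22\right) \frac{207518}{9591}} = \frac{1}{- \frac{4565396}{9591}} = - \frac{9591}{4565396}$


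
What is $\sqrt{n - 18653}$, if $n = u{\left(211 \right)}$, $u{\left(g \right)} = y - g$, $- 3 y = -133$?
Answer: $\frac{i \sqrt{169377}}{3} \approx 137.18 i$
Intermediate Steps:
$y = \frac{133}{3}$ ($y = \left(- \frac{1}{3}\right) \left(-133\right) = \frac{133}{3} \approx 44.333$)
$u{\left(g \right)} = \frac{133}{3} - g$
$n = - \frac{500}{3}$ ($n = \frac{133}{3} - 211 = - \frac{500}{3} \approx -166.67$)
$\sqrt{n - 18653} = \sqrt{- \frac{500}{3} - 18653} = \sqrt{- \frac{56459}{3}} = \frac{i \sqrt{169377}}{3}$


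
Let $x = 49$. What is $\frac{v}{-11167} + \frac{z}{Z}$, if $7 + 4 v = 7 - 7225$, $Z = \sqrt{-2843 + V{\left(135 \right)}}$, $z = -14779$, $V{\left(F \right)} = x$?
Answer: $\frac{7225}{44668} + \frac{14779 i \sqrt{2794}}{2794} \approx 0.16175 + 279.6 i$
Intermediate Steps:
$V{\left(F \right)} = 49$
$Z = i \sqrt{2794}$ ($Z = \sqrt{-2843 + 49} = \sqrt{-2794} = i \sqrt{2794} \approx 52.858 i$)
$v = - \frac{7225}{4}$ ($v = - \frac{7}{4} + \frac{7 - 7225}{4} = - \frac{7}{4} + \frac{1}{4} \left(-7218\right) = - \frac{7}{4} - \frac{3609}{2} = - \frac{7225}{4} \approx -1806.3$)
$\frac{v}{-11167} + \frac{z}{Z} = - \frac{7225}{4 \left(-11167\right)} - \frac{14779}{i \sqrt{2794}} = \left(- \frac{7225}{4}\right) \left(- \frac{1}{11167}\right) - 14779 \left(- \frac{i \sqrt{2794}}{2794}\right) = \frac{7225}{44668} + \frac{14779 i \sqrt{2794}}{2794}$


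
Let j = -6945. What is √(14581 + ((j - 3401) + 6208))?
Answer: 59*√3 ≈ 102.19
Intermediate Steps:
√(14581 + ((j - 3401) + 6208)) = √(14581 + ((-6945 - 3401) + 6208)) = √(14581 + (-10346 + 6208)) = √(14581 - 4138) = √10443 = 59*√3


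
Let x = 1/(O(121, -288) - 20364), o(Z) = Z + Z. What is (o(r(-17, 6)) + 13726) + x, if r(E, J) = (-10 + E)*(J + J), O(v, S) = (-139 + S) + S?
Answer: 275671161/21079 ≈ 13078.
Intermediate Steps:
O(v, S) = -139 + 2*S
r(E, J) = 2*J*(-10 + E) (r(E, J) = (-10 + E)*(2*J) = 2*J*(-10 + E))
o(Z) = 2*Z
x = -1/21079 (x = 1/((-139 + 2*(-288)) - 20364) = 1/((-139 - 576) - 20364) = 1/(-715 - 20364) = 1/(-21079) = -1/21079 ≈ -4.7441e-5)
(o(r(-17, 6)) + 13726) + x = (2*(2*6*(-10 - 17)) + 13726) - 1/21079 = (2*(2*6*(-27)) + 13726) - 1/21079 = (2*(-324) + 13726) - 1/21079 = (-648 + 13726) - 1/21079 = 13078 - 1/21079 = 275671161/21079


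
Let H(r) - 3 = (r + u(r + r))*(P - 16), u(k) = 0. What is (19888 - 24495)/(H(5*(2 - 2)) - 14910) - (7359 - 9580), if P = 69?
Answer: 33113054/14907 ≈ 2221.3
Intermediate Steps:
H(r) = 3 + 53*r (H(r) = 3 + (r + 0)*(69 - 16) = 3 + r*53 = 3 + 53*r)
(19888 - 24495)/(H(5*(2 - 2)) - 14910) - (7359 - 9580) = (19888 - 24495)/((3 + 53*(5*(2 - 2))) - 14910) - (7359 - 9580) = -4607/((3 + 53*(5*0)) - 14910) - 1*(-2221) = -4607/((3 + 53*0) - 14910) + 2221 = -4607/((3 + 0) - 14910) + 2221 = -4607/(3 - 14910) + 2221 = -4607/(-14907) + 2221 = -4607*(-1/14907) + 2221 = 4607/14907 + 2221 = 33113054/14907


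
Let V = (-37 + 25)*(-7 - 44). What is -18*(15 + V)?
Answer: -11286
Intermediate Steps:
V = 612 (V = -12*(-51) = 612)
-18*(15 + V) = -18*(15 + 612) = -18*627 = -11286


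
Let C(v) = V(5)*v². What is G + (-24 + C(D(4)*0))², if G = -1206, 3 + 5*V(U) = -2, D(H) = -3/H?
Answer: -630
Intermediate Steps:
V(U) = -1 (V(U) = -⅗ + (⅕)*(-2) = -⅗ - ⅖ = -1)
C(v) = -v²
G + (-24 + C(D(4)*0))² = -1206 + (-24 - (-3/4*0)²)² = -1206 + (-24 - (-3*¼*0)²)² = -1206 + (-24 - (-¾*0)²)² = -1206 + (-24 - 1*0²)² = -1206 + (-24 - 1*0)² = -1206 + (-24 + 0)² = -1206 + (-24)² = -1206 + 576 = -630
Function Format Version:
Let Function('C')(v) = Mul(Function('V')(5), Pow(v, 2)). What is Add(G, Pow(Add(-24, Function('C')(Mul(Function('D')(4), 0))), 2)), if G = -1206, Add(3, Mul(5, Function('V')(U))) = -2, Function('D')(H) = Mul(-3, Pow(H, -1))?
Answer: -630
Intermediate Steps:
Function('V')(U) = -1 (Function('V')(U) = Add(Rational(-3, 5), Mul(Rational(1, 5), -2)) = Add(Rational(-3, 5), Rational(-2, 5)) = -1)
Function('C')(v) = Mul(-1, Pow(v, 2))
Add(G, Pow(Add(-24, Function('C')(Mul(Function('D')(4), 0))), 2)) = Add(-1206, Pow(Add(-24, Mul(-1, Pow(Mul(Mul(-3, Pow(4, -1)), 0), 2))), 2)) = Add(-1206, Pow(Add(-24, Mul(-1, Pow(Mul(Mul(-3, Rational(1, 4)), 0), 2))), 2)) = Add(-1206, Pow(Add(-24, Mul(-1, Pow(Mul(Rational(-3, 4), 0), 2))), 2)) = Add(-1206, Pow(Add(-24, Mul(-1, Pow(0, 2))), 2)) = Add(-1206, Pow(Add(-24, Mul(-1, 0)), 2)) = Add(-1206, Pow(Add(-24, 0), 2)) = Add(-1206, Pow(-24, 2)) = Add(-1206, 576) = -630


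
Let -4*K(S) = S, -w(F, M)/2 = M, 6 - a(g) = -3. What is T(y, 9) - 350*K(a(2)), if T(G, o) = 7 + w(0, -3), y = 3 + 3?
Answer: 1601/2 ≈ 800.50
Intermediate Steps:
a(g) = 9 (a(g) = 6 - 1*(-3) = 6 + 3 = 9)
w(F, M) = -2*M
y = 6
T(G, o) = 13 (T(G, o) = 7 - 2*(-3) = 7 + 6 = 13)
K(S) = -S/4
T(y, 9) - 350*K(a(2)) = 13 - (-175)*9/2 = 13 - 350*(-9/4) = 13 + 1575/2 = 1601/2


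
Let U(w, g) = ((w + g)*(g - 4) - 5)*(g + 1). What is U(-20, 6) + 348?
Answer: 117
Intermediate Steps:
U(w, g) = (1 + g)*(-5 + (-4 + g)*(g + w)) (U(w, g) = ((g + w)*(-4 + g) - 5)*(1 + g) = ((-4 + g)*(g + w) - 5)*(1 + g) = (-5 + (-4 + g)*(g + w))*(1 + g) = (1 + g)*(-5 + (-4 + g)*(g + w)))
U(-20, 6) + 348 = (-5 + 6**3 - 9*6 - 4*(-20) - 3*6**2 - 20*6**2 - 3*6*(-20)) + 348 = (-5 + 216 - 54 + 80 - 3*36 - 20*36 + 360) + 348 = (-5 + 216 - 54 + 80 - 108 - 720 + 360) + 348 = -231 + 348 = 117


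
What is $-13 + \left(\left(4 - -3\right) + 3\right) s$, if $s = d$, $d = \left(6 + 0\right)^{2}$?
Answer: $347$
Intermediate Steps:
$d = 36$ ($d = 6^{2} = 36$)
$s = 36$
$-13 + \left(\left(4 - -3\right) + 3\right) s = -13 + \left(\left(4 - -3\right) + 3\right) 36 = -13 + \left(\left(4 + 3\right) + 3\right) 36 = -13 + \left(7 + 3\right) 36 = -13 + 10 \cdot 36 = -13 + 360 = 347$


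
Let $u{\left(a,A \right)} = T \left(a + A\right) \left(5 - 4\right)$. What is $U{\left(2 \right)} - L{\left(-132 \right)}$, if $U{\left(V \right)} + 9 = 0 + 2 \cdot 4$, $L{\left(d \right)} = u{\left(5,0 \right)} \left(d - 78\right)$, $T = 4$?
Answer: $4199$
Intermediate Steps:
$u{\left(a,A \right)} = 4 A + 4 a$ ($u{\left(a,A \right)} = 4 \left(a + A\right) \left(5 - 4\right) = 4 \left(A + a\right) 1 = 4 \left(A + a\right) = 4 A + 4 a$)
$L{\left(d \right)} = -1560 + 20 d$ ($L{\left(d \right)} = \left(4 \cdot 0 + 4 \cdot 5\right) \left(d - 78\right) = \left(0 + 20\right) \left(-78 + d\right) = 20 \left(-78 + d\right) = -1560 + 20 d$)
$U{\left(V \right)} = -1$ ($U{\left(V \right)} = -9 + \left(0 + 2 \cdot 4\right) = -9 + \left(0 + 8\right) = -9 + 8 = -1$)
$U{\left(2 \right)} - L{\left(-132 \right)} = -1 - \left(-1560 + 20 \left(-132\right)\right) = -1 - \left(-1560 - 2640\right) = -1 - -4200 = -1 + 4200 = 4199$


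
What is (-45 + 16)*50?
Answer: -1450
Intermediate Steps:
(-45 + 16)*50 = -29*50 = -1450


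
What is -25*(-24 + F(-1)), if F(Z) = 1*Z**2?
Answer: 575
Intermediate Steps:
F(Z) = Z**2
-25*(-24 + F(-1)) = -25*(-24 + (-1)**2) = -25*(-24 + 1) = -25*(-23) = 575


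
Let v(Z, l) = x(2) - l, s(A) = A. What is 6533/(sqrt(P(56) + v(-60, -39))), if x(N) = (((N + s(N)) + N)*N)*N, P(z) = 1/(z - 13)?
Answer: 6533*sqrt(116530)/2710 ≈ 822.93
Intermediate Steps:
P(z) = 1/(-13 + z)
x(N) = 3*N**3 (x(N) = (((N + N) + N)*N)*N = ((2*N + N)*N)*N = ((3*N)*N)*N = (3*N**2)*N = 3*N**3)
v(Z, l) = 24 - l (v(Z, l) = 3*2**3 - l = 3*8 - l = 24 - l)
6533/(sqrt(P(56) + v(-60, -39))) = 6533/(sqrt(1/(-13 + 56) + (24 - 1*(-39)))) = 6533/(sqrt(1/43 + (24 + 39))) = 6533/(sqrt(1/43 + 63)) = 6533/(sqrt(2710/43)) = 6533/((sqrt(116530)/43)) = 6533*(sqrt(116530)/2710) = 6533*sqrt(116530)/2710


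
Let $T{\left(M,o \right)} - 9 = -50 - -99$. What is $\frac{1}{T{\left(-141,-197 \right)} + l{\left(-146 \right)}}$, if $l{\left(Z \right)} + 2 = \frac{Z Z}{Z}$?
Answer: $- \frac{1}{90} \approx -0.011111$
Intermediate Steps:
$l{\left(Z \right)} = -2 + Z$ ($l{\left(Z \right)} = -2 + \frac{Z Z}{Z} = -2 + \frac{Z^{2}}{Z} = -2 + Z$)
$T{\left(M,o \right)} = 58$ ($T{\left(M,o \right)} = 9 - -49 = 9 + \left(-50 + 99\right) = 9 + 49 = 58$)
$\frac{1}{T{\left(-141,-197 \right)} + l{\left(-146 \right)}} = \frac{1}{58 - 148} = \frac{1}{-90} = - \frac{1}{90}$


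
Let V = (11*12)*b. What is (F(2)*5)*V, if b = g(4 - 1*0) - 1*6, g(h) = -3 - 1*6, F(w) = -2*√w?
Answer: 19800*√2 ≈ 28001.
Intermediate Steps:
g(h) = -9 (g(h) = -3 - 6 = -9)
b = -15 (b = -9 - 1*6 = -9 - 6 = -15)
V = -1980 (V = (11*12)*(-15) = 132*(-15) = -1980)
(F(2)*5)*V = (-2*√2*5)*(-1980) = -10*√2*(-1980) = 19800*√2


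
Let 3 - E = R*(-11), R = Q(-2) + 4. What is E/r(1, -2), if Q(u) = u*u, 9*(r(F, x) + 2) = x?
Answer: -819/20 ≈ -40.950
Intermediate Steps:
r(F, x) = -2 + x/9
Q(u) = u²
R = 8 (R = (-2)² + 4 = 4 + 4 = 8)
E = 91 (E = 3 - 8*(-11) = 3 - 1*(-88) = 3 + 88 = 91)
E/r(1, -2) = 91/(-2 + (⅑)*(-2)) = 91/(-2 - 2/9) = 91/(-20/9) = 91*(-9/20) = -819/20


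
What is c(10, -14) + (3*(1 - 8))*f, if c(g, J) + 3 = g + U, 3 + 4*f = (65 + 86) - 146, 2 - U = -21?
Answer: 39/2 ≈ 19.500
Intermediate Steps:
U = 23 (U = 2 - 1*(-21) = 2 + 21 = 23)
f = ½ (f = -¾ + ((65 + 86) - 146)/4 = -¾ + (151 - 146)/4 = -¾ + (¼)*5 = -¾ + 5/4 = ½ ≈ 0.50000)
c(g, J) = 20 + g (c(g, J) = -3 + (g + 23) = -3 + (23 + g) = 20 + g)
c(10, -14) + (3*(1 - 8))*f = (20 + 10) + (3*(1 - 8))*(½) = 30 + (3*(-7))*(½) = 30 - 21*½ = 30 - 21/2 = 39/2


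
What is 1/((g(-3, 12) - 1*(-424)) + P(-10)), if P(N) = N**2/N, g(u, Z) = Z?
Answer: 1/426 ≈ 0.0023474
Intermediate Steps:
P(N) = N
1/((g(-3, 12) - 1*(-424)) + P(-10)) = 1/((12 - 1*(-424)) - 10) = 1/((12 + 424) - 10) = 1/(436 - 10) = 1/426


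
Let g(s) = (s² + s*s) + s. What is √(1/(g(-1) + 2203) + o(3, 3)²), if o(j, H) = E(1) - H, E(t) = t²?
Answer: √4858167/1102 ≈ 2.0001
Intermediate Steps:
o(j, H) = 1 - H (o(j, H) = 1² - H = 1 - H)
g(s) = s + 2*s² (g(s) = (s² + s²) + s = 2*s² + s = s + 2*s²)
√(1/(g(-1) + 2203) + o(3, 3)²) = √(1/(-(1 + 2*(-1)) + 2203) + (1 - 1*3)²) = √(1/(-(1 - 2) + 2203) + (1 - 3)²) = √(1/(-1*(-1) + 2203) + (-2)²) = √(1/(1 + 2203) + 4) = √(1/2204 + 4) = √(8817/2204) = √4858167/1102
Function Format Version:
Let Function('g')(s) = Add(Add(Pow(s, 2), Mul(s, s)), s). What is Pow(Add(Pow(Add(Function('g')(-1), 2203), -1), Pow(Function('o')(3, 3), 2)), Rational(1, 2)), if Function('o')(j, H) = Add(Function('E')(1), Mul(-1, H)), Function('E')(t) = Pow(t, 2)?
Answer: Mul(Rational(1, 1102), Pow(4858167, Rational(1, 2))) ≈ 2.0001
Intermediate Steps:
Function('o')(j, H) = Add(1, Mul(-1, H)) (Function('o')(j, H) = Add(Pow(1, 2), Mul(-1, H)) = Add(1, Mul(-1, H)))
Function('g')(s) = Add(s, Mul(2, Pow(s, 2))) (Function('g')(s) = Add(Add(Pow(s, 2), Pow(s, 2)), s) = Add(Mul(2, Pow(s, 2)), s) = Add(s, Mul(2, Pow(s, 2))))
Pow(Add(Pow(Add(Function('g')(-1), 2203), -1), Pow(Function('o')(3, 3), 2)), Rational(1, 2)) = Pow(Add(Pow(Add(Mul(-1, Add(1, Mul(2, -1))), 2203), -1), Pow(Add(1, Mul(-1, 3)), 2)), Rational(1, 2)) = Pow(Add(Pow(Add(Mul(-1, Add(1, -2)), 2203), -1), Pow(Add(1, -3), 2)), Rational(1, 2)) = Pow(Add(Pow(Add(Mul(-1, -1), 2203), -1), Pow(-2, 2)), Rational(1, 2)) = Pow(Add(Pow(Add(1, 2203), -1), 4), Rational(1, 2)) = Pow(Add(Pow(2204, -1), 4), Rational(1, 2)) = Pow(Add(Rational(1, 2204), 4), Rational(1, 2)) = Pow(Rational(8817, 2204), Rational(1, 2)) = Mul(Rational(1, 1102), Pow(4858167, Rational(1, 2)))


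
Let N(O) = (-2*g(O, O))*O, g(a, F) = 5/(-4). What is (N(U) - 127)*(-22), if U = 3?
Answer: 2629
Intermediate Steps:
g(a, F) = -5/4 (g(a, F) = 5*(-1/4) = -5/4)
N(O) = 5*O/2 (N(O) = (-2*(-5/4))*O = 5*O/2)
(N(U) - 127)*(-22) = ((5/2)*3 - 127)*(-22) = (15/2 - 127)*(-22) = -239/2*(-22) = 2629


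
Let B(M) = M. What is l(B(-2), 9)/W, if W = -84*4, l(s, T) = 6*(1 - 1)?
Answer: 0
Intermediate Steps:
l(s, T) = 0 (l(s, T) = 6*0 = 0)
W = -336
l(B(-2), 9)/W = 0/(-336) = 0*(-1/336) = 0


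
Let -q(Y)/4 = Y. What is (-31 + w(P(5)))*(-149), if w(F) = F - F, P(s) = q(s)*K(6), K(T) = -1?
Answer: 4619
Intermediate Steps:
q(Y) = -4*Y
P(s) = 4*s (P(s) = -4*s*(-1) = 4*s)
w(F) = 0
(-31 + w(P(5)))*(-149) = (-31 + 0)*(-149) = -31*(-149) = 4619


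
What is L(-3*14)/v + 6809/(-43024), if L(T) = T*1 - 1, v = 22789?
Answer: -157020333/980473936 ≈ -0.16015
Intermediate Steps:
L(T) = -1 + T (L(T) = T - 1 = -1 + T)
L(-3*14)/v + 6809/(-43024) = (-1 - 3*14)/22789 + 6809/(-43024) = (-1 - 42)*(1/22789) + 6809*(-1/43024) = -43*1/22789 - 6809/43024 = -43/22789 - 6809/43024 = -157020333/980473936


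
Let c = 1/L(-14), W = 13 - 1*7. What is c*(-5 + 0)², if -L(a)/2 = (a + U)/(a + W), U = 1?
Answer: -100/13 ≈ -7.6923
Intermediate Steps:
W = 6 (W = 13 - 7 = 6)
L(a) = -2*(1 + a)/(6 + a) (L(a) = -2*(a + 1)/(a + 6) = -2*(1 + a)/(6 + a))
c = -4/13 (c = 1/(2*(-1 - 1*(-14))/(6 - 14)) = 1/(2*(-1 + 14)/(-8)) = 1/(2*(-⅛)*13) = 1/(-13/4) = -4/13 ≈ -0.30769)
c*(-5 + 0)² = -4*(-5 + 0)²/13 = -4/13*(-5)² = -4/13*25 = -100/13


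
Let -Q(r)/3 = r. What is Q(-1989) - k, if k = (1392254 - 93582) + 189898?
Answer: -1482603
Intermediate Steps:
Q(r) = -3*r
k = 1488570 (k = 1298672 + 189898 = 1488570)
Q(-1989) - k = -3*(-1989) - 1*1488570 = 5967 - 1488570 = -1482603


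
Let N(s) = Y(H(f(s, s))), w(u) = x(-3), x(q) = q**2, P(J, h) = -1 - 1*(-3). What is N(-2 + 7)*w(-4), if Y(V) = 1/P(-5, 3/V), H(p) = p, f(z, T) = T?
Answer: 9/2 ≈ 4.5000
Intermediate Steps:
P(J, h) = 2 (P(J, h) = -1 + 3 = 2)
w(u) = 9 (w(u) = (-3)**2 = 9)
Y(V) = 1/2
N(s) = 1/2
N(-2 + 7)*w(-4) = (1/2)*9 = 9/2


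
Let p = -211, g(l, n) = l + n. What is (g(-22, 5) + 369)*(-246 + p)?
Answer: -160864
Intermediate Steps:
(g(-22, 5) + 369)*(-246 + p) = ((-22 + 5) + 369)*(-246 - 211) = (-17 + 369)*(-457) = 352*(-457) = -160864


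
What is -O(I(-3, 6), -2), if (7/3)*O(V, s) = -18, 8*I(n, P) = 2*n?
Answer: 54/7 ≈ 7.7143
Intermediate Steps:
I(n, P) = n/4 (I(n, P) = (2*n)/8 = n/4)
O(V, s) = -54/7 (O(V, s) = (3/7)*(-18) = -54/7)
-O(I(-3, 6), -2) = -1*(-54/7) = 54/7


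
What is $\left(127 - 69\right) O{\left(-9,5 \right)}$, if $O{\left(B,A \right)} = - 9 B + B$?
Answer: $4176$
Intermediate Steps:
$O{\left(B,A \right)} = - 8 B$
$\left(127 - 69\right) O{\left(-9,5 \right)} = \left(127 - 69\right) \left(\left(-8\right) \left(-9\right)\right) = 58 \cdot 72 = 4176$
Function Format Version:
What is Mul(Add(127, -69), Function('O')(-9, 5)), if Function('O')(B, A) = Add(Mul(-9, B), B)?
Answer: 4176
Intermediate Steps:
Function('O')(B, A) = Mul(-8, B)
Mul(Add(127, -69), Function('O')(-9, 5)) = Mul(Add(127, -69), Mul(-8, -9)) = Mul(58, 72) = 4176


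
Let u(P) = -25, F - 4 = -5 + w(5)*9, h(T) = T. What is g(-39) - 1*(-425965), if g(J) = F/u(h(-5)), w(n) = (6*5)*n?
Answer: 10647776/25 ≈ 4.2591e+5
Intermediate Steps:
w(n) = 30*n
F = 1349 (F = 4 + (-5 + (30*5)*9) = 4 + (-5 + 150*9) = 4 + (-5 + 1350) = 4 + 1345 = 1349)
g(J) = -1349/25 (g(J) = 1349/(-25) = 1349*(-1/25) = -1349/25)
g(-39) - 1*(-425965) = -1349/25 - 1*(-425965) = -1349/25 + 425965 = 10647776/25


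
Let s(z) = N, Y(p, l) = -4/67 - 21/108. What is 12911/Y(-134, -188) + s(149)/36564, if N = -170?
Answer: -569325883729/11206866 ≈ -50802.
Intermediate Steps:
Y(p, l) = -613/2412 (Y(p, l) = -4*1/67 - 21*1/108 = -4/67 - 7/36 = -613/2412)
s(z) = -170
12911/Y(-134, -188) + s(149)/36564 = 12911/(-613/2412) - 170/36564 = 12911*(-2412/613) - 170*1/36564 = -31141332/613 - 85/18282 = -569325883729/11206866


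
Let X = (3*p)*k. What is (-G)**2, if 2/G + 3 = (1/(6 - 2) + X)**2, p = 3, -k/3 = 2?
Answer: 1024/2132315329 ≈ 4.8023e-7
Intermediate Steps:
k = -6 (k = -3*2 = -6)
X = -54 (X = (3*3)*(-6) = 9*(-6) = -54)
G = 32/46177 (G = 2/(-3 + (1/(6 - 2) - 54)**2) = 2/(-3 + (1/4 - 54)**2) = 2/(-3 + (-215/4)**2) = 2/(-3 + 46225/16) = 2/(46177/16) = 2*(16/46177) = 32/46177 ≈ 0.00069299)
(-G)**2 = (-1*32/46177)**2 = (-32/46177)**2 = 1024/2132315329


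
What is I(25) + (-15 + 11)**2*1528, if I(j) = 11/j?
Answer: 611211/25 ≈ 24448.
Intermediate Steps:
I(25) + (-15 + 11)**2*1528 = 11/25 + (-15 + 11)**2*1528 = 11*(1/25) + (-4)**2*1528 = 11/25 + 16*1528 = 11/25 + 24448 = 611211/25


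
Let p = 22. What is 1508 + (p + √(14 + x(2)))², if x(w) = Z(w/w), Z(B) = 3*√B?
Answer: 2009 + 44*√17 ≈ 2190.4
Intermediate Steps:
x(w) = 3 (x(w) = 3*√(w/w) = 3*√1 = 3*1 = 3)
1508 + (p + √(14 + x(2)))² = 1508 + (22 + √(14 + 3))² = 1508 + (22 + √17)²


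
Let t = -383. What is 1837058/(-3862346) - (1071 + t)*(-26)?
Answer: 34543904095/1931173 ≈ 17888.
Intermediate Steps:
1837058/(-3862346) - (1071 + t)*(-26) = 1837058/(-3862346) - (1071 - 383)*(-26) = 1837058*(-1/3862346) - 688*(-26) = -918529/1931173 - 1*(-17888) = -918529/1931173 + 17888 = 34543904095/1931173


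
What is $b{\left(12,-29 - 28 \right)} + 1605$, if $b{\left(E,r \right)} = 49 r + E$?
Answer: $-1176$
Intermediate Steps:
$b{\left(E,r \right)} = E + 49 r$
$b{\left(12,-29 - 28 \right)} + 1605 = \left(12 + 49 \left(-29 - 28\right)\right) + 1605 = \left(12 + 49 \left(-57\right)\right) + 1605 = \left(12 - 2793\right) + 1605 = -2781 + 1605 = -1176$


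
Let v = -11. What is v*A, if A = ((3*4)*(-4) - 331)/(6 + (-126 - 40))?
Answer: -4169/160 ≈ -26.056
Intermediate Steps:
A = 379/160 (A = (12*(-4) - 331)/(6 - 166) = (-48 - 331)/(-160) = -379*(-1/160) = 379/160 ≈ 2.3688)
v*A = -11*379/160 = -4169/160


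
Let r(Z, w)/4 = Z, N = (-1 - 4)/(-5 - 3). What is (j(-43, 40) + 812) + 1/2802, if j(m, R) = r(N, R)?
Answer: 1141115/1401 ≈ 814.50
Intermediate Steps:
N = 5/8 (N = -5/(-8) = -5*(-⅛) = 5/8 ≈ 0.62500)
r(Z, w) = 4*Z
j(m, R) = 5/2 (j(m, R) = 4*(5/8) = 5/2)
(j(-43, 40) + 812) + 1/2802 = (5/2 + 812) + 1/2802 = 1629/2 + 1/2802 = 1141115/1401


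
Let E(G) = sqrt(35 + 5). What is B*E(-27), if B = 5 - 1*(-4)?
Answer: 18*sqrt(10) ≈ 56.921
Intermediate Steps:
E(G) = 2*sqrt(10) (E(G) = sqrt(40) = 2*sqrt(10))
B = 9 (B = 5 + 4 = 9)
B*E(-27) = 9*(2*sqrt(10)) = 18*sqrt(10)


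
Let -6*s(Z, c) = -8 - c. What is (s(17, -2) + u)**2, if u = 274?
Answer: 75625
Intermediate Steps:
s(Z, c) = 4/3 + c/6 (s(Z, c) = -(-8 - c)/6 = 4/3 + c/6)
(s(17, -2) + u)**2 = ((4/3 + (1/6)*(-2)) + 274)**2 = ((4/3 - 1/3) + 274)**2 = (1 + 274)**2 = 275**2 = 75625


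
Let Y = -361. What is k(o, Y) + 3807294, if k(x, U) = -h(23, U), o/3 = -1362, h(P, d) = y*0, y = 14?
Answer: 3807294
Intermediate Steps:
h(P, d) = 0 (h(P, d) = 14*0 = 0)
o = -4086 (o = 3*(-1362) = -4086)
k(x, U) = 0 (k(x, U) = -1*0 = 0)
k(o, Y) + 3807294 = 0 + 3807294 = 3807294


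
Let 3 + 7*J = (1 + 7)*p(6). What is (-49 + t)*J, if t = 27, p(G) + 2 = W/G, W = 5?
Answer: 814/21 ≈ 38.762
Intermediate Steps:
p(G) = -2 + 5/G
J = -37/21 (J = -3/7 + ((1 + 7)*(-2 + 5/6))/7 = -3/7 + (8*(-2 + 5*(⅙)))/7 = -3/7 + (8*(-2 + ⅚))/7 = -3/7 + (8*(-7/6))/7 = -3/7 + (⅐)*(-28/3) = -3/7 - 4/3 = -37/21 ≈ -1.7619)
(-49 + t)*J = (-49 + 27)*(-37/21) = -22*(-37/21) = 814/21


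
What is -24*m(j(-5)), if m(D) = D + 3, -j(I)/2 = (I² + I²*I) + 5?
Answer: -4632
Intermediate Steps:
j(I) = -10 - 2*I² - 2*I³ (j(I) = -2*((I² + I²*I) + 5) = -2*((I² + I³) + 5) = -2*(5 + I² + I³) = -10 - 2*I² - 2*I³)
m(D) = 3 + D
-24*m(j(-5)) = -24*(3 + (-10 - 2*(-5)² - 2*(-5)³)) = -24*(3 + (-10 - 2*25 - 2*(-125))) = -24*(3 + (-10 - 50 + 250)) = -24*(3 + 190) = -24*193 = -4632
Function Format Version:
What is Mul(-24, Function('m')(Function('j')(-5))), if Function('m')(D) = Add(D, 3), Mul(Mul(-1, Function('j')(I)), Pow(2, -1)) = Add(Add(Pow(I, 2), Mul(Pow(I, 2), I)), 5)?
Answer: -4632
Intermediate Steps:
Function('j')(I) = Add(-10, Mul(-2, Pow(I, 2)), Mul(-2, Pow(I, 3))) (Function('j')(I) = Mul(-2, Add(Add(Pow(I, 2), Mul(Pow(I, 2), I)), 5)) = Mul(-2, Add(Add(Pow(I, 2), Pow(I, 3)), 5)) = Mul(-2, Add(5, Pow(I, 2), Pow(I, 3))) = Add(-10, Mul(-2, Pow(I, 2)), Mul(-2, Pow(I, 3))))
Function('m')(D) = Add(3, D)
Mul(-24, Function('m')(Function('j')(-5))) = Mul(-24, Add(3, Add(-10, Mul(-2, Pow(-5, 2)), Mul(-2, Pow(-5, 3))))) = Mul(-24, Add(3, Add(-10, Mul(-2, 25), Mul(-2, -125)))) = Mul(-24, Add(3, Add(-10, -50, 250))) = Mul(-24, Add(3, 190)) = Mul(-24, 193) = -4632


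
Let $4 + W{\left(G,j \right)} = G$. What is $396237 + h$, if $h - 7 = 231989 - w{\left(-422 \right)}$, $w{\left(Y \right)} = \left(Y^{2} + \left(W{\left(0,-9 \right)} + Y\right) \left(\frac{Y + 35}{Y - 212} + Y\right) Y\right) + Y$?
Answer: $\frac{24156864653}{317} \approx 7.6205 \cdot 10^{7}$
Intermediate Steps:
$W{\left(G,j \right)} = -4 + G$
$w{\left(Y \right)} = Y + Y^{2} + Y \left(-4 + Y\right) \left(Y + \frac{35 + Y}{-212 + Y}\right)$ ($w{\left(Y \right)} = \left(Y^{2} + \left(\left(-4 + 0\right) + Y\right) \left(\frac{Y + 35}{Y - 212} + Y\right) Y\right) + Y = \left(Y^{2} + \left(-4 + Y\right) \left(\frac{35 + Y}{-212 + Y} + Y\right) Y\right) + Y = \left(Y^{2} + \left(-4 + Y\right) \left(Y + \frac{35 + Y}{-212 + Y}\right) Y\right) + Y = \left(Y^{2} + Y \left(-4 + Y\right) \left(Y + \frac{35 + Y}{-212 + Y}\right)\right) + Y = Y + Y^{2} + Y \left(-4 + Y\right) \left(Y + \frac{35 + Y}{-212 + Y}\right)$)
$h = \frac{24031257524}{317}$ ($h = 7 - \left(-231989 - \frac{422 \left(-352 + \left(-422\right)^{3} - 214 \left(-422\right)^{2} + 668 \left(-422\right)\right)}{-212 - 422}\right) = 7 - \left(-231989 - \frac{422 \left(-352 - 75151448 - 38109976 - 281896\right)}{-634}\right) = 7 - \left(-231989 - - \frac{211 \left(-352 - 75151448 - 38109976 - 281896\right)}{317}\right) = 7 - \left(-231989 - \left(- \frac{211}{317}\right) \left(-113543672\right)\right) = 7 + \left(231989 - - \frac{23957714792}{317}\right) = 7 + \left(231989 + \frac{23957714792}{317}\right) = 7 + \frac{24031255305}{317} = \frac{24031257524}{317} \approx 7.5808 \cdot 10^{7}$)
$396237 + h = 396237 + \frac{24031257524}{317} = \frac{24156864653}{317}$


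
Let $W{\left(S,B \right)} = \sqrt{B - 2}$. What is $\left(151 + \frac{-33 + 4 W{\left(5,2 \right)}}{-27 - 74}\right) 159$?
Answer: $\frac{2430156}{101} \approx 24061.0$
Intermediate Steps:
$W{\left(S,B \right)} = \sqrt{-2 + B}$
$\left(151 + \frac{-33 + 4 W{\left(5,2 \right)}}{-27 - 74}\right) 159 = \left(151 + \frac{-33 + 4 \sqrt{-2 + 2}}{-27 - 74}\right) 159 = \left(151 + \frac{-33 + 4 \sqrt{0}}{-101}\right) 159 = \left(151 + \left(-33 + 4 \cdot 0\right) \left(- \frac{1}{101}\right)\right) 159 = \left(151 + \left(-33 + 0\right) \left(- \frac{1}{101}\right)\right) 159 = \left(151 - - \frac{33}{101}\right) 159 = \left(151 + \frac{33}{101}\right) 159 = \frac{15284}{101} \cdot 159 = \frac{2430156}{101}$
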